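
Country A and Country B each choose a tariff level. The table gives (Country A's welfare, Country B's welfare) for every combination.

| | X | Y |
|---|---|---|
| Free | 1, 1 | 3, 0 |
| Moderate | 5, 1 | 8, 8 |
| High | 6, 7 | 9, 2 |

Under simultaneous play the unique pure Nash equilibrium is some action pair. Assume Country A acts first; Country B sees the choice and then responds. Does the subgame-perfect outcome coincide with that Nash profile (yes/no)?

Solve by backward induction (Country A leads).
- Free: BR = X, leader payoff 1.
- Moderate: BR = Y, leader payoff 8.
- High: BR = X, leader payoff 6.
Country A's induced payoffs are 1, 8, 6, so Country A commits to Moderate. Subgame-perfect outcome: (Moderate, Y) with payoffs (8, 8).
Now find the simultaneous Nash equilibrium.
Country A's best replies: X→High; Y→High.
Country B's best replies: Free→X; Moderate→Y; High→X.
The unique mutual best reply is (High, X), giving (6, 7).
Sequential outcome (Moderate, Y) differs from the Nash profile (High, X).

no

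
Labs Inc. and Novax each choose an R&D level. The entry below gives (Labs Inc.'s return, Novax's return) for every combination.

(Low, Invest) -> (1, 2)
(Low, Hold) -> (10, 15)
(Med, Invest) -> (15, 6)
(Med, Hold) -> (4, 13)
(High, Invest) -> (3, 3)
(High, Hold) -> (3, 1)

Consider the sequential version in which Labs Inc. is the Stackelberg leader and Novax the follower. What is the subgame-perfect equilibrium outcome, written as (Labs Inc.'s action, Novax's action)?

(Low, Hold)

Novax best-responds to each possible Labs Inc. move:
- Low → Novax plays Hold (best of 2, 15); Labs Inc. gets 10.
- Med → Novax plays Hold (best of 6, 13); Labs Inc. gets 4.
- High → Novax plays Invest (best of 3, 1); Labs Inc. gets 3.
Labs Inc.'s induced payoffs are 10, 4, 3, so Labs Inc. commits to Low. Subgame-perfect outcome: (Low, Hold) with payoffs (10, 15).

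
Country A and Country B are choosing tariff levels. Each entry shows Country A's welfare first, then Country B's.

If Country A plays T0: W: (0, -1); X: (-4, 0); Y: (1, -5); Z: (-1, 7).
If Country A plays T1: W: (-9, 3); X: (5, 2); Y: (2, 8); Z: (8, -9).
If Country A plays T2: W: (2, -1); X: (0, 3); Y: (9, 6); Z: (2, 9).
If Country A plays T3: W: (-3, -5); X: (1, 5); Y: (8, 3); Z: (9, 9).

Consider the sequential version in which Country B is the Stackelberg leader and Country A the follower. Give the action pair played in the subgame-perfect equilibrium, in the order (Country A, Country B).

(T3, Z)

Solve by backward induction (Country B leads).
- W: BR = T2, leader payoff -1.
- X: BR = T1, leader payoff 2.
- Y: BR = T2, leader payoff 6.
- Z: BR = T3, leader payoff 9.
Maximizing over -1, 2, 6, 9, Country B chooses Z. Subgame-perfect outcome: (T3, Z) with payoffs (9, 9).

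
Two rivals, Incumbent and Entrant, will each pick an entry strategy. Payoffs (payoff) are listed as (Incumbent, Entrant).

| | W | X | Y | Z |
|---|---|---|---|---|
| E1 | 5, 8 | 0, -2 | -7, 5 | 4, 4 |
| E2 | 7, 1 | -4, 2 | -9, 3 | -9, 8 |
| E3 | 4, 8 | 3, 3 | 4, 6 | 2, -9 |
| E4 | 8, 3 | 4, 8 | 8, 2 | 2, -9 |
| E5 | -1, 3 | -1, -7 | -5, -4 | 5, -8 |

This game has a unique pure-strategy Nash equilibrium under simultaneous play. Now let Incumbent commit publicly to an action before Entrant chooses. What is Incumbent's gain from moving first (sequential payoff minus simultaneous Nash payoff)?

Solve by backward induction (Incumbent leads).
- E1: Entrant compares 8, -2, 5, 4 and picks W; Incumbent would get 5.
- E2: Entrant compares 1, 2, 3, 8 and picks Z; Incumbent would get -9.
- E3: Entrant compares 8, 3, 6, -9 and picks W; Incumbent would get 4.
- E4: Entrant compares 3, 8, 2, -9 and picks X; Incumbent would get 4.
- E5: Entrant compares 3, -7, -4, -8 and picks W; Incumbent would get -1.
Among 5, -9, 4, 4, -1, the best is 5 at E1. Subgame-perfect outcome: (E1, W) with payoffs (5, 8).
For the simultaneous game, intersect best replies.
Incumbent's best replies: W→E4; X→E4; Y→E4; Z→E5.
Entrant's best replies: E1→W; E2→Z; E3→W; E4→X; E5→W.
The unique mutual best reply is (E4, X), giving (4, 8).
Incumbent's commitment gain: 5 − 4 = 1.

1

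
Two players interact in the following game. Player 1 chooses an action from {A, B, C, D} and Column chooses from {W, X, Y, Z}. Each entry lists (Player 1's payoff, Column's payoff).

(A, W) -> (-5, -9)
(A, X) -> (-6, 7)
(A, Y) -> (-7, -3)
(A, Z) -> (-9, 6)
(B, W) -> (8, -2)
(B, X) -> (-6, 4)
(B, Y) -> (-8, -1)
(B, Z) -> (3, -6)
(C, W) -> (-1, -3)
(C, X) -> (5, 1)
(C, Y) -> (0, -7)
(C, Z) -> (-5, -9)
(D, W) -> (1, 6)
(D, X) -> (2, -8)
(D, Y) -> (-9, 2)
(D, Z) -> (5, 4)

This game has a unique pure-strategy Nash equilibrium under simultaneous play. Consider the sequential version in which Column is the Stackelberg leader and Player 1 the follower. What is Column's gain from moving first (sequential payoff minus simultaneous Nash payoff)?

3

Backward induction with Column moving first.
- W: BR = B, leader payoff -2.
- X: BR = C, leader payoff 1.
- Y: BR = C, leader payoff -7.
- Z: BR = D, leader payoff 4.
Maximizing over -2, 1, -7, 4, Column chooses Z. Subgame-perfect outcome: (D, Z) with payoffs (5, 4).
Under simultaneous play:
Player 1's best replies: W→B; X→C; Y→C; Z→D.
Column's best replies: A→X; B→X; C→X; D→W.
The unique mutual best reply is (C, X), giving (5, 1).
Column's commitment gain: 4 − 1 = 3.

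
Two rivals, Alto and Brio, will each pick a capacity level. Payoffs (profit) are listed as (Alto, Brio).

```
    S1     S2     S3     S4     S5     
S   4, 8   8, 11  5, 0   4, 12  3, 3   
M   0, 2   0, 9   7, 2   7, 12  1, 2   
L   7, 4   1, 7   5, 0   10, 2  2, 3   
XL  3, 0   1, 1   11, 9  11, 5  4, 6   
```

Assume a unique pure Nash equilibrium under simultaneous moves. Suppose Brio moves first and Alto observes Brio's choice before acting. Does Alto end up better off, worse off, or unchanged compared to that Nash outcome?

worse off

Solve by backward induction (Brio leads).
- S1 → Alto plays L (best of 4, 0, 7, 3); Brio gets 4.
- S2 → Alto plays S (best of 8, 0, 1, 1); Brio gets 11.
- S3 → Alto plays XL (best of 5, 7, 5, 11); Brio gets 9.
- S4 → Alto plays XL (best of 4, 7, 10, 11); Brio gets 5.
- S5 → Alto plays XL (best of 3, 1, 2, 4); Brio gets 6.
Maximizing over 4, 11, 9, 5, 6, Brio chooses S2. Subgame-perfect outcome: (S, S2) with payoffs (8, 11).
Under simultaneous play:
Alto's best replies: S1→L; S2→S; S3→XL; S4→XL; S5→XL.
Brio's best replies: S→S4; M→S4; L→S2; XL→S3.
The unique mutual best reply is (XL, S3), giving (11, 9).
Alto earns 8 sequentially versus 11 at the Nash outcome: worse off.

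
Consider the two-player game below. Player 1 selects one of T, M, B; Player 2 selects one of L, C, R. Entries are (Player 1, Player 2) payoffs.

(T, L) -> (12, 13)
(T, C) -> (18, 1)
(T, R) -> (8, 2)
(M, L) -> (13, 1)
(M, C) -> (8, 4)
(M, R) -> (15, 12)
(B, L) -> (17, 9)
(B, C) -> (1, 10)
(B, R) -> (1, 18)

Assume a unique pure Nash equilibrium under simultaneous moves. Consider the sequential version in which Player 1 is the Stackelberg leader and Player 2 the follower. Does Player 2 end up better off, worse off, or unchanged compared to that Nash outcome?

Work backward from Player 2's decision.
- T: BR = L, leader payoff 12.
- M: BR = R, leader payoff 15.
- B: BR = R, leader payoff 1.
Among 12, 15, 1, the best is 15 at M. Subgame-perfect outcome: (M, R) with payoffs (15, 12).
For the simultaneous game, intersect best replies.
Player 1's best replies: L→B; C→T; R→M.
Player 2's best replies: T→L; M→R; B→R.
Only (M, R) has each player best-responding; Nash payoffs (15, 12).
Player 2 earns 12 sequentially versus 12 at the Nash outcome: unchanged.

unchanged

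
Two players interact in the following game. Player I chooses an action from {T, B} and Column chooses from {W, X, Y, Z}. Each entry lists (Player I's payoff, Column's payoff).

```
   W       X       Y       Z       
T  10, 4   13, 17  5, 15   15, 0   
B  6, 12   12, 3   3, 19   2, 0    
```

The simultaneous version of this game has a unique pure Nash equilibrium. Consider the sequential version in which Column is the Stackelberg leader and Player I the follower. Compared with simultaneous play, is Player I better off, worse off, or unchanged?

Work backward from Player I's decision.
- W: BR = T, leader payoff 4.
- X: BR = T, leader payoff 17.
- Y: BR = T, leader payoff 15.
- Z: BR = T, leader payoff 0.
Column's induced payoffs are 4, 17, 15, 0, so Column commits to X. Subgame-perfect outcome: (T, X) with payoffs (13, 17).
Under simultaneous play:
Player I's best replies: W→T; X→T; Y→T; Z→T.
Column's best replies: T→X; B→Y.
Only (T, X) has each player best-responding; Nash payoffs (13, 17).
Player I earns 13 sequentially versus 13 at the Nash outcome: unchanged.

unchanged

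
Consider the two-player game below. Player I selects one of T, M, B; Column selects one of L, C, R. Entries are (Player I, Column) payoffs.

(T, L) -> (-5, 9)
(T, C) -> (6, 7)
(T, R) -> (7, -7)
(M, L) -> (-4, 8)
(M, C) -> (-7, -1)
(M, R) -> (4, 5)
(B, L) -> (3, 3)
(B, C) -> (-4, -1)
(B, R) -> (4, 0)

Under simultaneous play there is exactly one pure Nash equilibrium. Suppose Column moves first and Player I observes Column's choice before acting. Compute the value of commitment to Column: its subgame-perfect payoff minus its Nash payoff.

4

Work backward from Player I's decision.
- L: BR = B, leader payoff 3.
- C: BR = T, leader payoff 7.
- R: BR = T, leader payoff -7.
Among 3, 7, -7, the best is 7 at C. Subgame-perfect outcome: (T, C) with payoffs (6, 7).
Under simultaneous play:
Player I's best replies: L→B; C→T; R→T.
Column's best replies: T→L; M→L; B→L.
The unique mutual best reply is (B, L), giving (3, 3).
Column's commitment gain: 7 − 3 = 4.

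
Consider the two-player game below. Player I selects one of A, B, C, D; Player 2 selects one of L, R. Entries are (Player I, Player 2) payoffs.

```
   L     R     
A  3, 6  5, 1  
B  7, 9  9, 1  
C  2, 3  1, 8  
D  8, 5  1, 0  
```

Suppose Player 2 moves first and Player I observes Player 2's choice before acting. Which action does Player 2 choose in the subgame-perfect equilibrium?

Player I best-responds to each possible Player 2 move:
- L: Player I compares 3, 7, 2, 8 and picks D; Player 2 would get 5.
- R: Player I compares 5, 9, 1, 1 and picks B; Player 2 would get 1.
Maximizing over 5, 1, Player 2 chooses L. Subgame-perfect outcome: (D, L) with payoffs (8, 5).

L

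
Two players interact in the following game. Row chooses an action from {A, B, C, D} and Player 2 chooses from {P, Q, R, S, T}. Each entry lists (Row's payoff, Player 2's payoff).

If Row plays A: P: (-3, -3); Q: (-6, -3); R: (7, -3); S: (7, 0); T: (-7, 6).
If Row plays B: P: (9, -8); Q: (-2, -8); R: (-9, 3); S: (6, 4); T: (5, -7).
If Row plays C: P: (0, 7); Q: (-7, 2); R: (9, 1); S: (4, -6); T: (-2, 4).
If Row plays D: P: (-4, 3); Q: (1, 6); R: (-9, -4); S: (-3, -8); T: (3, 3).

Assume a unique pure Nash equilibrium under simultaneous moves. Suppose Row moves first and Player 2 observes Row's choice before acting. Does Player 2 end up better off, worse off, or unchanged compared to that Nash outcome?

Work backward from Player 2's decision.
- A: BR = T, leader payoff -7.
- B: BR = S, leader payoff 6.
- C: BR = P, leader payoff 0.
- D: BR = Q, leader payoff 1.
Row's induced payoffs are -7, 6, 0, 1, so Row commits to B. Subgame-perfect outcome: (B, S) with payoffs (6, 4).
Now find the simultaneous Nash equilibrium.
Row's best replies: P→B; Q→D; R→C; S→A; T→B.
Player 2's best replies: A→T; B→S; C→P; D→Q.
The unique mutual best reply is (D, Q), giving (1, 6).
Player 2 earns 4 sequentially versus 6 at the Nash outcome: worse off.

worse off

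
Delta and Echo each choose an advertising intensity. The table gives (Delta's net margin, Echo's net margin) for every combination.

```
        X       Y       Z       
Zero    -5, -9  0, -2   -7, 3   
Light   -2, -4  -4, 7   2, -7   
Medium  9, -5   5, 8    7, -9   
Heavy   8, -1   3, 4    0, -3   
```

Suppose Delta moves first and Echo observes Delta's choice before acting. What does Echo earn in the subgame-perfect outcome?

8

Backward induction with Delta moving first.
- Zero: Echo compares -9, -2, 3 and picks Z; Delta would get -7.
- Light: Echo compares -4, 7, -7 and picks Y; Delta would get -4.
- Medium: Echo compares -5, 8, -9 and picks Y; Delta would get 5.
- Heavy: Echo compares -1, 4, -3 and picks Y; Delta would get 3.
Delta's induced payoffs are -7, -4, 5, 3, so Delta commits to Medium. Subgame-perfect outcome: (Medium, Y) with payoffs (5, 8).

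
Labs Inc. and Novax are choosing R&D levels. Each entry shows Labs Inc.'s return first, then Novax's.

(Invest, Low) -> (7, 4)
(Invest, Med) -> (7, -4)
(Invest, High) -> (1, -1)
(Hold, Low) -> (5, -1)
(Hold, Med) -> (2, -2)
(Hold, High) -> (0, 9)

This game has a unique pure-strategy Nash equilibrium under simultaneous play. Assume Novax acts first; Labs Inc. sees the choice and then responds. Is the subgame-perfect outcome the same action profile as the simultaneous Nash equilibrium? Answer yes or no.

Work backward from Labs Inc.'s decision.
- Low → Labs Inc. plays Invest (best of 7, 5); Novax gets 4.
- Med → Labs Inc. plays Invest (best of 7, 2); Novax gets -4.
- High → Labs Inc. plays Invest (best of 1, 0); Novax gets -1.
Maximizing over 4, -4, -1, Novax chooses Low. Subgame-perfect outcome: (Invest, Low) with payoffs (7, 4).
Under simultaneous play:
Labs Inc.'s best replies: Low→Invest; Med→Invest; High→Invest.
Novax's best replies: Invest→Low; Hold→High.
The unique mutual best reply is (Invest, Low), giving (7, 4).
Sequential outcome (Invest, Low) coincides with the Nash profile (Invest, Low).

yes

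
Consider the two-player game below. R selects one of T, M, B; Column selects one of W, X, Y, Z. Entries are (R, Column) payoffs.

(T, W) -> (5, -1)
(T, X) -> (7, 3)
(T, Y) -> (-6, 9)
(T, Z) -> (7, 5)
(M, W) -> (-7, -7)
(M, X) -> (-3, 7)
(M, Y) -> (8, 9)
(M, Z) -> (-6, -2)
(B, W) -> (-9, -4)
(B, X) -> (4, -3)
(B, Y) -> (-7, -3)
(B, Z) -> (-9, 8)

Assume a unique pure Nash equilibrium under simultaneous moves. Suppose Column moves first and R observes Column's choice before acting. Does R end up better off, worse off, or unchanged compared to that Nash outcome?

unchanged

Backward induction with Column moving first.
- W: R compares 5, -7, -9 and picks T; Column would get -1.
- X: R compares 7, -3, 4 and picks T; Column would get 3.
- Y: R compares -6, 8, -7 and picks M; Column would get 9.
- Z: R compares 7, -6, -9 and picks T; Column would get 5.
Among -1, 3, 9, 5, the best is 9 at Y. Subgame-perfect outcome: (M, Y) with payoffs (8, 9).
For the simultaneous game, intersect best replies.
R's best replies: W→T; X→T; Y→M; Z→T.
Column's best replies: T→Y; M→Y; B→Z.
Only (M, Y) has each player best-responding; Nash payoffs (8, 9).
R earns 8 sequentially versus 8 at the Nash outcome: unchanged.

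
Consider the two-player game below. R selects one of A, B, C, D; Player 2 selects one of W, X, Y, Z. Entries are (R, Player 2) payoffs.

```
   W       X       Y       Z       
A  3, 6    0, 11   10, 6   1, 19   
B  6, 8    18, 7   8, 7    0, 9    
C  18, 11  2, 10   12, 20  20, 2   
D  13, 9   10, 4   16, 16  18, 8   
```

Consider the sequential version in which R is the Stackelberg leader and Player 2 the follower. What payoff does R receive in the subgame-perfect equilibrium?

16

Work backward from Player 2's decision.
- A: BR = Z, leader payoff 1.
- B: BR = Z, leader payoff 0.
- C: BR = Y, leader payoff 12.
- D: BR = Y, leader payoff 16.
R's induced payoffs are 1, 0, 12, 16, so R commits to D. Subgame-perfect outcome: (D, Y) with payoffs (16, 16).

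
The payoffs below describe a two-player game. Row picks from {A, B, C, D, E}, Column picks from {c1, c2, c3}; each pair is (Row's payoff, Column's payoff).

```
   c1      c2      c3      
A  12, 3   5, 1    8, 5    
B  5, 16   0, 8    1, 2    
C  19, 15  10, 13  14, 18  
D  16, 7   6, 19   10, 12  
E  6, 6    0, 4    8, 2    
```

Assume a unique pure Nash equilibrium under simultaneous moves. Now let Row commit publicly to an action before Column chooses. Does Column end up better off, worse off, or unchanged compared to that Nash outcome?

unchanged

Backward induction with Row moving first.
- A → Column plays c3 (best of 3, 1, 5); Row gets 8.
- B → Column plays c1 (best of 16, 8, 2); Row gets 5.
- C → Column plays c3 (best of 15, 13, 18); Row gets 14.
- D → Column plays c2 (best of 7, 19, 12); Row gets 6.
- E → Column plays c1 (best of 6, 4, 2); Row gets 6.
Among 8, 5, 14, 6, 6, the best is 14 at C. Subgame-perfect outcome: (C, c3) with payoffs (14, 18).
Now find the simultaneous Nash equilibrium.
Row's best replies: c1→C; c2→C; c3→C.
Column's best replies: A→c3; B→c1; C→c3; D→c2; E→c1.
The unique mutual best reply is (C, c3), giving (14, 18).
Column earns 18 sequentially versus 18 at the Nash outcome: unchanged.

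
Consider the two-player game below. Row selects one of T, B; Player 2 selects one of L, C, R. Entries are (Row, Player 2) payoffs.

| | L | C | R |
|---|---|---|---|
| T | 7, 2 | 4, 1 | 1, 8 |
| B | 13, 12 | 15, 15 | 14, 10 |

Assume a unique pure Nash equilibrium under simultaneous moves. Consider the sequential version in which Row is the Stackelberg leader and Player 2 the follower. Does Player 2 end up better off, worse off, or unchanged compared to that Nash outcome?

unchanged

Player 2 best-responds to each possible Row move:
- T: BR = R, leader payoff 1.
- B: BR = C, leader payoff 15.
Maximizing over 1, 15, Row chooses B. Subgame-perfect outcome: (B, C) with payoffs (15, 15).
For the simultaneous game, intersect best replies.
Row's best replies: L→B; C→B; R→B.
Player 2's best replies: T→R; B→C.
Only (B, C) has each player best-responding; Nash payoffs (15, 15).
Player 2 earns 15 sequentially versus 15 at the Nash outcome: unchanged.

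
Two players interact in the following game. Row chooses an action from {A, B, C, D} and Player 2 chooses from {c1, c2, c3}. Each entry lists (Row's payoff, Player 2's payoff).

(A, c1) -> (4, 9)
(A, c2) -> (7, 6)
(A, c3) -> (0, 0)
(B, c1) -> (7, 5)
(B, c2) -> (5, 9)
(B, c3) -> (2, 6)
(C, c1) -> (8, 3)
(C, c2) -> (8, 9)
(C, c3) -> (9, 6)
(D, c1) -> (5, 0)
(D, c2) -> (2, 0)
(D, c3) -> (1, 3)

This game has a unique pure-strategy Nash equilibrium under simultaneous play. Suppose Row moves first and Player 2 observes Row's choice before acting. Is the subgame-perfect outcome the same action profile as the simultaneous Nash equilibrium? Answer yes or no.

yes

Work backward from Player 2's decision.
- A: Player 2 compares 9, 6, 0 and picks c1; Row would get 4.
- B: Player 2 compares 5, 9, 6 and picks c2; Row would get 5.
- C: Player 2 compares 3, 9, 6 and picks c2; Row would get 8.
- D: Player 2 compares 0, 0, 3 and picks c3; Row would get 1.
Among 4, 5, 8, 1, the best is 8 at C. Subgame-perfect outcome: (C, c2) with payoffs (8, 9).
For the simultaneous game, intersect best replies.
Row's best replies: c1→C; c2→C; c3→C.
Player 2's best replies: A→c1; B→c2; C→c2; D→c3.
Only (C, c2) has each player best-responding; Nash payoffs (8, 9).
Sequential outcome (C, c2) coincides with the Nash profile (C, c2).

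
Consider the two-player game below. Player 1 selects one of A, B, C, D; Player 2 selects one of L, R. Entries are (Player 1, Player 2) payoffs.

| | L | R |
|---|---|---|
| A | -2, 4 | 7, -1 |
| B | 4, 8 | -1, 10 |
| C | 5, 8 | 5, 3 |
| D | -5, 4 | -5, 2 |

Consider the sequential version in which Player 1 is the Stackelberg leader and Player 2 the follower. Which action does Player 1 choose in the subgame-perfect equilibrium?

C

Work backward from Player 2's decision.
- A → Player 2 plays L (best of 4, -1); Player 1 gets -2.
- B → Player 2 plays R (best of 8, 10); Player 1 gets -1.
- C → Player 2 plays L (best of 8, 3); Player 1 gets 5.
- D → Player 2 plays L (best of 4, 2); Player 1 gets -5.
Player 1's induced payoffs are -2, -1, 5, -5, so Player 1 commits to C. Subgame-perfect outcome: (C, L) with payoffs (5, 8).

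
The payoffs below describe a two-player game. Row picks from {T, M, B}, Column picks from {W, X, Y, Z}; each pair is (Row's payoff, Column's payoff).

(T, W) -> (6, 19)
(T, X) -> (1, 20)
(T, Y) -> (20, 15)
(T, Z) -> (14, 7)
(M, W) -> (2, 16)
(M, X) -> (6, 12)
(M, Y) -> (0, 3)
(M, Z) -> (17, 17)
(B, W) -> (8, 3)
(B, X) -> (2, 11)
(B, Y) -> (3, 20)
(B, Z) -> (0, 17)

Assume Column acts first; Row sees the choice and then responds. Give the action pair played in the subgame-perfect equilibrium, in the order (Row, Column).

(M, Z)

Backward induction with Column moving first.
- W: BR = B, leader payoff 3.
- X: BR = M, leader payoff 12.
- Y: BR = T, leader payoff 15.
- Z: BR = M, leader payoff 17.
Among 3, 12, 15, 17, the best is 17 at Z. Subgame-perfect outcome: (M, Z) with payoffs (17, 17).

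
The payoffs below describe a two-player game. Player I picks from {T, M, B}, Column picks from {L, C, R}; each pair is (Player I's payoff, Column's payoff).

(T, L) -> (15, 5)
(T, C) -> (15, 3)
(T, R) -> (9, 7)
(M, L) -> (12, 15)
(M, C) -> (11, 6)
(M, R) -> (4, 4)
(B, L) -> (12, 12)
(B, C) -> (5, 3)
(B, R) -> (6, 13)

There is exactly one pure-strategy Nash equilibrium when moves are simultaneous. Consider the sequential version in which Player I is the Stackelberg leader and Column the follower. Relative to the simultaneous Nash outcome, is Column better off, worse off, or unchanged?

better off

Work backward from Column's decision.
- T → Column plays R (best of 5, 3, 7); Player I gets 9.
- M → Column plays L (best of 15, 6, 4); Player I gets 12.
- B → Column plays R (best of 12, 3, 13); Player I gets 6.
Among 9, 12, 6, the best is 12 at M. Subgame-perfect outcome: (M, L) with payoffs (12, 15).
Now find the simultaneous Nash equilibrium.
Player I's best replies: L→T; C→T; R→T.
Column's best replies: T→R; M→L; B→R.
Only (T, R) has each player best-responding; Nash payoffs (9, 7).
Column earns 15 sequentially versus 7 at the Nash outcome: better off.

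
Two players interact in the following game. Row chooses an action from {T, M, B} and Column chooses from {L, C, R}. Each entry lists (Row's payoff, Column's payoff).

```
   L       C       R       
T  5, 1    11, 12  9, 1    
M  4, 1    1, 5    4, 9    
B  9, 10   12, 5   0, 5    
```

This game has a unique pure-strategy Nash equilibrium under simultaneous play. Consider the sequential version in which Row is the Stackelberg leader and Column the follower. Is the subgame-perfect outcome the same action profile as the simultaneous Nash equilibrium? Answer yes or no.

no

Backward induction with Row moving first.
- T: BR = C, leader payoff 11.
- M: BR = R, leader payoff 4.
- B: BR = L, leader payoff 9.
Maximizing over 11, 4, 9, Row chooses T. Subgame-perfect outcome: (T, C) with payoffs (11, 12).
Under simultaneous play:
Row's best replies: L→B; C→B; R→T.
Column's best replies: T→C; M→R; B→L.
The unique mutual best reply is (B, L), giving (9, 10).
Sequential outcome (T, C) differs from the Nash profile (B, L).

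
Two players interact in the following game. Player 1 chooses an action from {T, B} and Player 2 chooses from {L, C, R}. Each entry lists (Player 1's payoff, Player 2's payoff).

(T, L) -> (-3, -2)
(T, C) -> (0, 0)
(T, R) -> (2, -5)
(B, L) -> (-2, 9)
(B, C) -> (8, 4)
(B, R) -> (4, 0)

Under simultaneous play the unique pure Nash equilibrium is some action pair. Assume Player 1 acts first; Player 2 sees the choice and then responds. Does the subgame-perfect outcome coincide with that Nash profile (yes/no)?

Work backward from Player 2's decision.
- T → Player 2 plays C (best of -2, 0, -5); Player 1 gets 0.
- B → Player 2 plays L (best of 9, 4, 0); Player 1 gets -2.
Player 1's induced payoffs are 0, -2, so Player 1 commits to T. Subgame-perfect outcome: (T, C) with payoffs (0, 0).
For the simultaneous game, intersect best replies.
Player 1's best replies: L→B; C→B; R→B.
Player 2's best replies: T→C; B→L.
The unique mutual best reply is (B, L), giving (-2, 9).
Sequential outcome (T, C) differs from the Nash profile (B, L).

no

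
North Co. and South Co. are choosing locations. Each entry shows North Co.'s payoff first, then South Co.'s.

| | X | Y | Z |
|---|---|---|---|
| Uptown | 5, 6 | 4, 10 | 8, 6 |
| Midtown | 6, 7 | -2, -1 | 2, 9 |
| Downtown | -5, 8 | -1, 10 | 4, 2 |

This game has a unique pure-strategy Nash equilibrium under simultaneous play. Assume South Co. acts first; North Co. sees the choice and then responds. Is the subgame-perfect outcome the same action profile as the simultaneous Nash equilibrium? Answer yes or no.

yes

Work backward from North Co.'s decision.
- X: BR = Midtown, leader payoff 7.
- Y: BR = Uptown, leader payoff 10.
- Z: BR = Uptown, leader payoff 6.
Maximizing over 7, 10, 6, South Co. chooses Y. Subgame-perfect outcome: (Uptown, Y) with payoffs (4, 10).
Under simultaneous play:
North Co.'s best replies: X→Midtown; Y→Uptown; Z→Uptown.
South Co.'s best replies: Uptown→Y; Midtown→Z; Downtown→Y.
Only (Uptown, Y) has each player best-responding; Nash payoffs (4, 10).
Sequential outcome (Uptown, Y) coincides with the Nash profile (Uptown, Y).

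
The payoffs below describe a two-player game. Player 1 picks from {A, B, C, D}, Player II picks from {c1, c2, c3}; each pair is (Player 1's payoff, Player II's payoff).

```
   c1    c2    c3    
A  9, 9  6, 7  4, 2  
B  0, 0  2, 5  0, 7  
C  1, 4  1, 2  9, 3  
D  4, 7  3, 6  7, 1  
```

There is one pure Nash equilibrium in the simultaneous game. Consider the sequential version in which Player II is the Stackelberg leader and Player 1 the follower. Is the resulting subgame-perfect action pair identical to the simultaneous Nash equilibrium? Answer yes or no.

Player 1 best-responds to each possible Player II move:
- c1 → Player 1 plays A (best of 9, 0, 1, 4); Player II gets 9.
- c2 → Player 1 plays A (best of 6, 2, 1, 3); Player II gets 7.
- c3 → Player 1 plays C (best of 4, 0, 9, 7); Player II gets 3.
Player II's induced payoffs are 9, 7, 3, so Player II commits to c1. Subgame-perfect outcome: (A, c1) with payoffs (9, 9).
For the simultaneous game, intersect best replies.
Player 1's best replies: c1→A; c2→A; c3→C.
Player II's best replies: A→c1; B→c3; C→c1; D→c1.
Only (A, c1) has each player best-responding; Nash payoffs (9, 9).
Sequential outcome (A, c1) coincides with the Nash profile (A, c1).

yes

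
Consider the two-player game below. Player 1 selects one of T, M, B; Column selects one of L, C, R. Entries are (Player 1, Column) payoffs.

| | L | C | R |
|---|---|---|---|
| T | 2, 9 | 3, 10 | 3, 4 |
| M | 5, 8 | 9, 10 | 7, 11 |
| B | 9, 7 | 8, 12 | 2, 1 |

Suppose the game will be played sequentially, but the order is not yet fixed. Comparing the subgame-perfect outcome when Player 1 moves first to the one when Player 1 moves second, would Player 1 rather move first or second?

If Player 1 leads: Column's best replies are T→C, M→R, B→C; Player 1's induced payoffs 3, 7, 8; outcome (B, C), payoffs (8, 12).
If Column leads: Player 1's best replies are L→B, C→M, R→M; Column's induced payoffs 7, 10, 11; outcome (M, R), payoffs (7, 11).
Player 1 gets 8 moving first and 7 moving second, so Player 1 prefers to move first.

first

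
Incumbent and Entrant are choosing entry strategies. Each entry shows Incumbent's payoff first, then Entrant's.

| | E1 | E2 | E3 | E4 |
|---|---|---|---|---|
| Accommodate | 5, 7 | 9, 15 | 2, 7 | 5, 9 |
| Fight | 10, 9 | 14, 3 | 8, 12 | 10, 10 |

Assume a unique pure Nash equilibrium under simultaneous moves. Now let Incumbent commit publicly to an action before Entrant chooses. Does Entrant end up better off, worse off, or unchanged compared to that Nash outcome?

Solve by backward induction (Incumbent leads).
- Accommodate: BR = E2, leader payoff 9.
- Fight: BR = E3, leader payoff 8.
Incumbent's induced payoffs are 9, 8, so Incumbent commits to Accommodate. Subgame-perfect outcome: (Accommodate, E2) with payoffs (9, 15).
Now find the simultaneous Nash equilibrium.
Incumbent's best replies: E1→Fight; E2→Fight; E3→Fight; E4→Fight.
Entrant's best replies: Accommodate→E2; Fight→E3.
Only (Fight, E3) has each player best-responding; Nash payoffs (8, 12).
Entrant earns 15 sequentially versus 12 at the Nash outcome: better off.

better off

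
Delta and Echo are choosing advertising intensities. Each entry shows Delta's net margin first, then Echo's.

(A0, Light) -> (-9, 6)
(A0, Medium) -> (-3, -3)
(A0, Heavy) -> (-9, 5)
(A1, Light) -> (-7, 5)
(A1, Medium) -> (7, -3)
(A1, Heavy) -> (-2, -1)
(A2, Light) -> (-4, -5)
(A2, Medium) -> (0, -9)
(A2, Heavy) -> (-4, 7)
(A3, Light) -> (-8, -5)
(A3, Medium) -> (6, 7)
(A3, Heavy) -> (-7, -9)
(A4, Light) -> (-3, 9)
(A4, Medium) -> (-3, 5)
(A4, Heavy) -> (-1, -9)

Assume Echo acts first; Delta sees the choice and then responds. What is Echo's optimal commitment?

Backward induction with Echo moving first.
- Light: BR = A4, leader payoff 9.
- Medium: BR = A1, leader payoff -3.
- Heavy: BR = A4, leader payoff -9.
Echo's induced payoffs are 9, -3, -9, so Echo commits to Light. Subgame-perfect outcome: (A4, Light) with payoffs (-3, 9).

Light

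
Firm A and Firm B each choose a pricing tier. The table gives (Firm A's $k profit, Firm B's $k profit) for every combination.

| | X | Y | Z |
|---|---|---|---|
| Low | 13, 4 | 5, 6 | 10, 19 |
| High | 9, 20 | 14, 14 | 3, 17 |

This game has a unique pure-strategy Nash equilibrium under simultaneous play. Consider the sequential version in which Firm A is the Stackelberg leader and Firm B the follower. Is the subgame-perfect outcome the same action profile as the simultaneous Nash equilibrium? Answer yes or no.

yes

Work backward from Firm B's decision.
- Low: Firm B compares 4, 6, 19 and picks Z; Firm A would get 10.
- High: Firm B compares 20, 14, 17 and picks X; Firm A would get 9.
Maximizing over 10, 9, Firm A chooses Low. Subgame-perfect outcome: (Low, Z) with payoffs (10, 19).
Under simultaneous play:
Firm A's best replies: X→Low; Y→High; Z→Low.
Firm B's best replies: Low→Z; High→X.
The unique mutual best reply is (Low, Z), giving (10, 19).
Sequential outcome (Low, Z) coincides with the Nash profile (Low, Z).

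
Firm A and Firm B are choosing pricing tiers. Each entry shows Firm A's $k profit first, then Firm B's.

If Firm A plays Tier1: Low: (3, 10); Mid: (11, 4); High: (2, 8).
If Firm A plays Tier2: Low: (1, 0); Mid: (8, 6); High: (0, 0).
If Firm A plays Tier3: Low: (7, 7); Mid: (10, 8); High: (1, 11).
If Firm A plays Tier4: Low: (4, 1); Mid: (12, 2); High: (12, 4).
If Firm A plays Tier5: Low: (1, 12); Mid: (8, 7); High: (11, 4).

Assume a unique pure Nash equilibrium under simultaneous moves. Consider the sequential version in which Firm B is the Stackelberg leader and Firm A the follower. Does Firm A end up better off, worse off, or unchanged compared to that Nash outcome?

Work backward from Firm A's decision.
- Low → Firm A plays Tier3 (best of 3, 1, 7, 4, 1); Firm B gets 7.
- Mid → Firm A plays Tier4 (best of 11, 8, 10, 12, 8); Firm B gets 2.
- High → Firm A plays Tier4 (best of 2, 0, 1, 12, 11); Firm B gets 4.
Firm B's induced payoffs are 7, 2, 4, so Firm B commits to Low. Subgame-perfect outcome: (Tier3, Low) with payoffs (7, 7).
Under simultaneous play:
Firm A's best replies: Low→Tier3; Mid→Tier4; High→Tier4.
Firm B's best replies: Tier1→Low; Tier2→Mid; Tier3→High; Tier4→High; Tier5→Low.
Only (Tier4, High) has each player best-responding; Nash payoffs (12, 4).
Firm A earns 7 sequentially versus 12 at the Nash outcome: worse off.

worse off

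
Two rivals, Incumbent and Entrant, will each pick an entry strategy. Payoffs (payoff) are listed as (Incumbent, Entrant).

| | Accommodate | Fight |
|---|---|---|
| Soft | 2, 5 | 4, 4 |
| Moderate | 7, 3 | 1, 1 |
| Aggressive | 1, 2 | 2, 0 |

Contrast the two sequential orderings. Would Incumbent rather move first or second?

first

If Incumbent leads: Entrant's best replies are Soft→Accommodate, Moderate→Accommodate, Aggressive→Accommodate; Incumbent's induced payoffs 2, 7, 1; outcome (Moderate, Accommodate), payoffs (7, 3).
If Entrant leads: Incumbent's best replies are Accommodate→Moderate, Fight→Soft; Entrant's induced payoffs 3, 4; outcome (Soft, Fight), payoffs (4, 4).
Incumbent gets 7 moving first and 4 moving second, so Incumbent prefers to move first.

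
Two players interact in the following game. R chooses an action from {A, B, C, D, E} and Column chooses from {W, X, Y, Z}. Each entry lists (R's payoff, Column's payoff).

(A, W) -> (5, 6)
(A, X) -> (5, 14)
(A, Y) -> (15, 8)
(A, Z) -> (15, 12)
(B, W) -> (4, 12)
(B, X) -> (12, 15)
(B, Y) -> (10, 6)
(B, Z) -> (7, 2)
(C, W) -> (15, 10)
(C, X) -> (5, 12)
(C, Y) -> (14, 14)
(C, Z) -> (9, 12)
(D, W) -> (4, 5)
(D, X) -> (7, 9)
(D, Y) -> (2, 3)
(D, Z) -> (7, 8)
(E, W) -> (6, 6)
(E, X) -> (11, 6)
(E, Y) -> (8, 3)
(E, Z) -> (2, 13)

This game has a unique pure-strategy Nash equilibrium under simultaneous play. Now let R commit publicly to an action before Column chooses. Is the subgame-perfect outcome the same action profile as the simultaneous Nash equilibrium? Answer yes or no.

no

Work backward from Column's decision.
- A: BR = X, leader payoff 5.
- B: BR = X, leader payoff 12.
- C: BR = Y, leader payoff 14.
- D: BR = X, leader payoff 7.
- E: BR = Z, leader payoff 2.
Among 5, 12, 14, 7, 2, the best is 14 at C. Subgame-perfect outcome: (C, Y) with payoffs (14, 14).
Now find the simultaneous Nash equilibrium.
R's best replies: W→C; X→B; Y→A; Z→A.
Column's best replies: A→X; B→X; C→Y; D→X; E→Z.
The unique mutual best reply is (B, X), giving (12, 15).
Sequential outcome (C, Y) differs from the Nash profile (B, X).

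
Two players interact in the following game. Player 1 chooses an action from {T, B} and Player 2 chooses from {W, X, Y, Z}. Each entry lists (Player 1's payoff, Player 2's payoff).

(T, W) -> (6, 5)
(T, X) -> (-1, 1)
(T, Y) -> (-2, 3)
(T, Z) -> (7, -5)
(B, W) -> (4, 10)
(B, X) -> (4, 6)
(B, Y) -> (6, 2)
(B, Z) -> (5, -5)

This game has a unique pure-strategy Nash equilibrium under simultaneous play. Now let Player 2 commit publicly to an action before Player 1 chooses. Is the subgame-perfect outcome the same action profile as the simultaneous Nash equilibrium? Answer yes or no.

no

Solve by backward induction (Player 2 leads).
- W: BR = T, leader payoff 5.
- X: BR = B, leader payoff 6.
- Y: BR = B, leader payoff 2.
- Z: BR = T, leader payoff -5.
Maximizing over 5, 6, 2, -5, Player 2 chooses X. Subgame-perfect outcome: (B, X) with payoffs (4, 6).
Now find the simultaneous Nash equilibrium.
Player 1's best replies: W→T; X→B; Y→B; Z→T.
Player 2's best replies: T→W; B→W.
The unique mutual best reply is (T, W), giving (6, 5).
Sequential outcome (B, X) differs from the Nash profile (T, W).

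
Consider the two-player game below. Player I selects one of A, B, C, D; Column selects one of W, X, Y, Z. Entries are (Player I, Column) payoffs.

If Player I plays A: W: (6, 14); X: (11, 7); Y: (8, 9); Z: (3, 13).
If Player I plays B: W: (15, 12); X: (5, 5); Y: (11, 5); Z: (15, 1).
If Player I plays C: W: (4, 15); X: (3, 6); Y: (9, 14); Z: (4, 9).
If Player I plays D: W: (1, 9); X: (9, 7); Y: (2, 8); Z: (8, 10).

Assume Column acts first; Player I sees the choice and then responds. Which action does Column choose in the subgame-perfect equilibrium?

Solve by backward induction (Column leads).
- W: BR = B, leader payoff 12.
- X: BR = A, leader payoff 7.
- Y: BR = B, leader payoff 5.
- Z: BR = B, leader payoff 1.
Column's induced payoffs are 12, 7, 5, 1, so Column commits to W. Subgame-perfect outcome: (B, W) with payoffs (15, 12).

W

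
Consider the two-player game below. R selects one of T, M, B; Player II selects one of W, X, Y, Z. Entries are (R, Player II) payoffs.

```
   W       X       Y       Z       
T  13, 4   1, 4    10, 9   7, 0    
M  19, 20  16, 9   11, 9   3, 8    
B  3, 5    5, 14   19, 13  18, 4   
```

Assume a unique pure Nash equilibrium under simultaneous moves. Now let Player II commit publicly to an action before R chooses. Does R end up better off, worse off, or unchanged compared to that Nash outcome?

R best-responds to each possible Player II move:
- W: R compares 13, 19, 3 and picks M; Player II would get 20.
- X: R compares 1, 16, 5 and picks M; Player II would get 9.
- Y: R compares 10, 11, 19 and picks B; Player II would get 13.
- Z: R compares 7, 3, 18 and picks B; Player II would get 4.
Among 20, 9, 13, 4, the best is 20 at W. Subgame-perfect outcome: (M, W) with payoffs (19, 20).
Now find the simultaneous Nash equilibrium.
R's best replies: W→M; X→M; Y→B; Z→B.
Player II's best replies: T→Y; M→W; B→X.
Only (M, W) has each player best-responding; Nash payoffs (19, 20).
R earns 19 sequentially versus 19 at the Nash outcome: unchanged.

unchanged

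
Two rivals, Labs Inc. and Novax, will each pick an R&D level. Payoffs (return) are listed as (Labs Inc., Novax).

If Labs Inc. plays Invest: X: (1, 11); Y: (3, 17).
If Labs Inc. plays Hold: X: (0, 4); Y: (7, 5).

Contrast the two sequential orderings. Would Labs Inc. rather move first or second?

first

If Labs Inc. leads: Novax's best replies are Invest→Y, Hold→Y; Labs Inc.'s induced payoffs 3, 7; outcome (Hold, Y), payoffs (7, 5).
If Novax leads: Labs Inc.'s best replies are X→Invest, Y→Hold; Novax's induced payoffs 11, 5; outcome (Invest, X), payoffs (1, 11).
Labs Inc. gets 7 moving first and 1 moving second, so Labs Inc. prefers to move first.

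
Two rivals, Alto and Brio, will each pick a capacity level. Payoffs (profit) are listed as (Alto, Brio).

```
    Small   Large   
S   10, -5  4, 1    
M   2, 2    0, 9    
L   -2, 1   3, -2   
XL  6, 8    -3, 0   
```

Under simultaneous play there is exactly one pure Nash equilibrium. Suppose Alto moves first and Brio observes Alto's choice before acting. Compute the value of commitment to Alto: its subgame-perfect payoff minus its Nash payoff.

Brio best-responds to each possible Alto move:
- S → Brio plays Large (best of -5, 1); Alto gets 4.
- M → Brio plays Large (best of 2, 9); Alto gets 0.
- L → Brio plays Small (best of 1, -2); Alto gets -2.
- XL → Brio plays Small (best of 8, 0); Alto gets 6.
Among 4, 0, -2, 6, the best is 6 at XL. Subgame-perfect outcome: (XL, Small) with payoffs (6, 8).
Under simultaneous play:
Alto's best replies: Small→S; Large→S.
Brio's best replies: S→Large; M→Large; L→Small; XL→Small.
The unique mutual best reply is (S, Large), giving (4, 1).
Alto's commitment gain: 6 − 4 = 2.

2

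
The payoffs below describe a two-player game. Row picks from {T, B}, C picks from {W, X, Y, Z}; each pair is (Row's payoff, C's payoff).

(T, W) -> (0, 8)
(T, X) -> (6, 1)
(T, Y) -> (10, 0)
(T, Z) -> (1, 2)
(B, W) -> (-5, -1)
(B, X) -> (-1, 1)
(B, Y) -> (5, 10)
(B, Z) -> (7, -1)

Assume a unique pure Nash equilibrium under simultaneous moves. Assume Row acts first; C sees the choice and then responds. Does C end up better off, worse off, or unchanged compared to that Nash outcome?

better off

Work backward from C's decision.
- T: C compares 8, 1, 0, 2 and picks W; Row would get 0.
- B: C compares -1, 1, 10, -1 and picks Y; Row would get 5.
Maximizing over 0, 5, Row chooses B. Subgame-perfect outcome: (B, Y) with payoffs (5, 10).
Under simultaneous play:
Row's best replies: W→T; X→T; Y→T; Z→B.
C's best replies: T→W; B→Y.
The unique mutual best reply is (T, W), giving (0, 8).
C earns 10 sequentially versus 8 at the Nash outcome: better off.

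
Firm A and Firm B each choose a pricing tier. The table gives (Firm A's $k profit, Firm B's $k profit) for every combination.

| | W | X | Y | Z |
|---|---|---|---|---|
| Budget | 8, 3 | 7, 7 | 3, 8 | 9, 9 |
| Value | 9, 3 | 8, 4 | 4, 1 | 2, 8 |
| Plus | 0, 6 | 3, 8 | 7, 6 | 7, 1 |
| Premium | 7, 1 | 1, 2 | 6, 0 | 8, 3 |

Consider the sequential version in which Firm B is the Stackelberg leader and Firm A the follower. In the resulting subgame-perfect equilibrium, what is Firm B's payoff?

Firm A best-responds to each possible Firm B move:
- W → Firm A plays Value (best of 8, 9, 0, 7); Firm B gets 3.
- X → Firm A plays Value (best of 7, 8, 3, 1); Firm B gets 4.
- Y → Firm A plays Plus (best of 3, 4, 7, 6); Firm B gets 6.
- Z → Firm A plays Budget (best of 9, 2, 7, 8); Firm B gets 9.
Among 3, 4, 6, 9, the best is 9 at Z. Subgame-perfect outcome: (Budget, Z) with payoffs (9, 9).

9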